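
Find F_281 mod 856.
13

Matrix identity: Q^n = [[F_(n+1), F_n], [F_n, F_(n-1)]] with Q = [[1,1],[1,0]].
n = 281 = 100011001₂. Square-and-multiply, entries mod 856:
Q^1 = [[1,1],[1,0]]
Q^2 = (Q^1)² = [[2,1],[1,1]]
Q^4 = (Q^2)² = [[5,3],[3,2]]
Q^8 = (Q^4)² = [[34,21],[21,13]]
Q^17 = (Q^8)²·Q = [[16,741],[741,131]]
Q^35 = (Q^17)²·Q = [[0,641],[641,215]]
Q^70 = (Q^35)² = [[1,855],[855,2]]
Q^140 = (Q^70)² = [[2,853],[853,5]]
Q^281 = (Q^140)²·Q = [[848,13],[13,835]]
F_281 mod 856 = Q^281[0][1] = 13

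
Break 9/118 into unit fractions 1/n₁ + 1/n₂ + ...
1/14 + 1/207 + 1/85491

Greedy algorithm:
9/118: ceiling(118/9) = 14, use 1/14
2/413: ceiling(413/2) = 207, use 1/207
1/85491: ceiling(85491/1) = 85491, use 1/85491
Result: 9/118 = 1/14 + 1/207 + 1/85491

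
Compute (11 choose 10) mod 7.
4

Using Lucas' theorem:
Write n=11 and k=10 in base 7:
n in base 7: [1, 4]
k in base 7: [1, 3]
C(11,10) mod 7 = ∏ C(n_i, k_i) mod 7
Digit binomials (mod 7): C(1,1) = 1; C(4,3) = 4
Product: 1 × 4 = 4 ≡ 4 (mod 7)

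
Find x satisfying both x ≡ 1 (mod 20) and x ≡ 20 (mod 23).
181

Using Chinese Remainder Theorem:
M = 20 × 23 = 460
M1 = 23, M2 = 20
y1 = 23^(-1) mod 20 = 7
y2 = 20^(-1) mod 23 = 15
x = (1×23×7 + 20×20×15) mod 460 = 181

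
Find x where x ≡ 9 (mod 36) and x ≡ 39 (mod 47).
1449

Using Chinese Remainder Theorem:
M = 36 × 47 = 1692
M1 = 47, M2 = 36
y1 = 47^(-1) mod 36 = 23
y2 = 36^(-1) mod 47 = 17
x = (9×47×23 + 39×36×17) mod 1692 = 1449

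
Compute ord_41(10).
5

41 is prime, so ord(10) divides φ(41) = 40.
Divisors of 40: 1, 2, 4, 5, 8, 10, 20, 40.
Repeated squaring: 10^1 ≡ 10, 10^2 ≡ 18, 10^4 ≡ 37, 10^8 ≡ 16, 10^16 ≡ 10, 10^32 ≡ 18 (mod 41).
Test 10^d mod 41 for each divisor d in increasing order:
10^1 ≡ 10
10^2 ≡ 18
10^4 ≡ 37
10^5 = 10^4·10^1 ≡ 1  ← first divisor giving 1
The order is 5.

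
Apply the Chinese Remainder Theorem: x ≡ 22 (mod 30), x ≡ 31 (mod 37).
142

Using Chinese Remainder Theorem:
M = 30 × 37 = 1110
M1 = 37, M2 = 30
y1 = 37^(-1) mod 30 = 13
y2 = 30^(-1) mod 37 = 21
x = (22×37×13 + 31×30×21) mod 1110 = 142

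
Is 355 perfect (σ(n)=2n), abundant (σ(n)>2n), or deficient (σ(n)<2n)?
deficient

Proper divisors of 355: sum = 1 + 5 + 71 = 77
Since 77 < 355, 355 is deficient.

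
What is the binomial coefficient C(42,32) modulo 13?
0

Using Lucas' theorem:
Write n=42 and k=32 in base 13:
n in base 13: [3, 3]
k in base 13: [2, 6]
C(42,32) mod 13 = ∏ C(n_i, k_i) mod 13
Digit binomials (mod 13): C(3,2) = 3; C(3,6) = 0 (k_i > n_i)
Product: 3 × 0 = 0 ≡ 0 (mod 13)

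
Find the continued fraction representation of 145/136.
[1; 15, 9]

Euclidean algorithm steps:
145 = 1 × 136 + 9
136 = 15 × 9 + 1
9 = 9 × 1 + 0
Continued fraction: [1; 15, 9]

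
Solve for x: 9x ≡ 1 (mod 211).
47

gcd(9, 211) = 1, so the inverse exists.
Extended Euclidean algorithm on (211, 9):
211 = 23 × 9 + 4  ⟹  4 = (1)·211 + (-23)·9
9 = 2 × 4 + 1  ⟹  1 = (-2)·211 + (47)·9
So (47)·9 ≡ 1 (mod 211), i.e. 9^(-1) ≡ 47 (mod 211).
Check: 9 × 47 = 423 ≡ 1 (mod 211)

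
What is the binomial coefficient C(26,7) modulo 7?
3

Using Lucas' theorem:
Write n=26 and k=7 in base 7:
n in base 7: [3, 5]
k in base 7: [1, 0]
C(26,7) mod 7 = ∏ C(n_i, k_i) mod 7
Digit binomials (mod 7): C(3,1) = 3; C(5,0) = 1
Product: 3 × 1 = 3 ≡ 3 (mod 7)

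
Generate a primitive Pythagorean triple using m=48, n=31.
(1343, 2976, 3265)

Euclid's formula: a = m² - n², b = 2mn, c = m² + n²
m = 48, n = 31
a = 48² - 31² = 2304 - 961 = 1343
b = 2 × 48 × 31 = 2976
c = 48² + 31² = 2304 + 961 = 3265
Verification: 1343² + 2976² = 1803649 + 8856576 = 10660225 = 3265² ✓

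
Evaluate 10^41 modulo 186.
112

Repeated squaring. Binary of 41 = 101001.
10^1 ≡ 10 (mod 186); 10^2 ≡ 100 (mod 186); 10^4 ≡ 142 (mod 186); 10^8 ≡ 76 (mod 186); 10^16 ≡ 10 (mod 186); 10^32 ≡ 100 (mod 186)
10^41 = 10^1 × 10^8 × 10^32 ≡ 112 (mod 186)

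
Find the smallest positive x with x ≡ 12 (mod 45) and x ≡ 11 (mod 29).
417

Using Chinese Remainder Theorem:
M = 45 × 29 = 1305
M1 = 29, M2 = 45
y1 = 29^(-1) mod 45 = 14
y2 = 45^(-1) mod 29 = 20
x = (12×29×14 + 11×45×20) mod 1305 = 417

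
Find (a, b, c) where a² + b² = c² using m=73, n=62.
(1485, 9052, 9173)

Euclid's formula: a = m² - n², b = 2mn, c = m² + n²
m = 73, n = 62
a = 73² - 62² = 5329 - 3844 = 1485
b = 2 × 73 × 62 = 9052
c = 73² + 62² = 5329 + 3844 = 9173
Verification: 1485² + 9052² = 2205225 + 81938704 = 84143929 = 9173² ✓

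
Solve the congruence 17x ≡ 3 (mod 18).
x ≡ 15 (mod 18)

gcd(17, 18) = 1, which divides 3, so solutions exist.
Find 17^(-1) mod 18 by the extended Euclidean algorithm:
18 = 1 × 17 + 1  ⟹  1 = (1)·18 + (-1)·17
So (-1)·17 ≡ 1 (mod 18), i.e. 17^(-1) ≡ -1 ≡ 17 (mod 18).
x ≡ 17 × 3 = 51 ≡ 15 (mod 18).
Check: 17 × 15 = 255 ≡ 3 (mod 18).
Unique solution: x ≡ 15 (mod 18)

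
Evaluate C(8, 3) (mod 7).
0

Using Lucas' theorem:
Write n=8 and k=3 in base 7:
n in base 7: [1, 1]
k in base 7: [0, 3]
C(8,3) mod 7 = ∏ C(n_i, k_i) mod 7
Digit binomials (mod 7): C(1,0) = 1; C(1,3) = 0 (k_i > n_i)
Product: 1 × 0 = 0 ≡ 0 (mod 7)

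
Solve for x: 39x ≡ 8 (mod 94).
x ≡ 46 (mod 94)

gcd(39, 94) = 1, which divides 8, so solutions exist.
Find 39^(-1) mod 94 by the extended Euclidean algorithm:
94 = 2 × 39 + 16  ⟹  16 = (1)·94 + (-2)·39
39 = 2 × 16 + 7  ⟹  7 = (-2)·94 + (5)·39
16 = 2 × 7 + 2  ⟹  2 = (5)·94 + (-12)·39
7 = 3 × 2 + 1  ⟹  1 = (-17)·94 + (41)·39
So (41)·39 ≡ 1 (mod 94), i.e. 39^(-1) ≡ 41 (mod 94).
x ≡ 41 × 8 = 328 ≡ 46 (mod 94).
Check: 39 × 46 = 1794 ≡ 8 (mod 94).
Unique solution: x ≡ 46 (mod 94)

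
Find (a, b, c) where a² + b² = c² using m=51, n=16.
(2345, 1632, 2857)

Euclid's formula: a = m² - n², b = 2mn, c = m² + n²
m = 51, n = 16
a = 51² - 16² = 2601 - 256 = 2345
b = 2 × 51 × 16 = 1632
c = 51² + 16² = 2601 + 256 = 2857
Verification: 2345² + 1632² = 5499025 + 2663424 = 8162449 = 2857² ✓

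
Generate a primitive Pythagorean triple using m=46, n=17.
(1827, 1564, 2405)

Euclid's formula: a = m² - n², b = 2mn, c = m² + n²
m = 46, n = 17
a = 46² - 17² = 2116 - 289 = 1827
b = 2 × 46 × 17 = 1564
c = 46² + 17² = 2116 + 289 = 2405
Verification: 1827² + 1564² = 3337929 + 2446096 = 5784025 = 2405² ✓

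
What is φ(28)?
12

28 = 2^2 × 7
φ(n) = n × ∏(1 - 1/p) for each prime p dividing n
φ(28) = 28 × (1 - 1/2) × (1 - 1/7) = 12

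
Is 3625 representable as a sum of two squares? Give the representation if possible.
5² + 60² (a=5, b=60)

Factorization: 3625 = 5^3 × 29
By Fermat: n is sum of two squares iff every prime p ≡ 3 (mod 4) appears to even power.
All primes ≡ 3 (mod 4) appear to even power.
Search a = 0, 1, 2, … for 3625 - a² a perfect square: first hit at a = 5: 3625 - 25 = 3600 = 60².
3625 = 5² + 60² = 25 + 3600 ✓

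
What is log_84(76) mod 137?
14

Baby-step giant-step with step n = ⌈√137⌉ = 12.
Baby steps 84^j mod 137 (j:value) for j=0..11: 0:1, 1:84, 2:69, 3:42, 4:103, 5:21, 6:120, 7:79, 8:60, 9:108, 10:30, 11:54.
Giant-step multiplier: 84^(-12) ≡ 84^(136-12) = 84^124 ≡ 64 (mod 137).
Giant steps γ_i = 76·64^i mod 137: γ_0=76, γ_1=69 (in table at j=2).
x = i·n + j = 1·12 + 2 = 14.
Check: 84^14 ≡ 76 (mod 137).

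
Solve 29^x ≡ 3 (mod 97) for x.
94

Baby-step giant-step with step n = ⌈√97⌉ = 10.
Baby steps 29^j mod 97 (j:value) for j=0..9: 0:1, 1:29, 2:65, 3:42, 4:54, 5:14, 6:18, 7:37, 8:6, 9:77.
Giant-step multiplier: 29^(-10) ≡ 29^(96-10) = 29^86 ≡ 49 (mod 97).
Giant steps γ_i = 3·49^i mod 97: γ_0=3, γ_1=50, γ_2=25, γ_3=61, γ_4=79, γ_5=88, γ_6=44, γ_7=22, γ_8=11, γ_9=54 (in table at j=4).
x = i·n + j = 9·10 + 4 = 94.
Check: 29^94 ≡ 3 (mod 97).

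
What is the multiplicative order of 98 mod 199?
33

199 is prime, so ord(98) divides φ(199) = 198.
Divisors of 198: 1, 2, 3, 6, 9, 11, 18, 22, 33, 66, 99, 198.
Repeated squaring: 98^1 ≡ 98, 98^2 ≡ 52, 98^4 ≡ 117, 98^8 ≡ 157, 98^16 ≡ 172, 98^32 ≡ 132, 98^64 ≡ 111, 98^128 ≡ 182 (mod 199).
Test 98^d mod 199 for each divisor d in increasing order:
98^1 ≡ 98
98^2 ≡ 52
98^3 = 98^2·98^1 ≡ 121
98^6 = 98^4·98^2 ≡ 114
98^9 = 98^8·98^1 ≡ 63
98^11 = 98^8·98^2·98^1 ≡ 92
98^18 = 98^16·98^2 ≡ 188
98^22 = 98^16·98^4·98^2 ≡ 106
98^33 = 98^32·98^1 ≡ 1  ← first divisor giving 1
The order is 33.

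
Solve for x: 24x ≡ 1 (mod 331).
69

gcd(24, 331) = 1, so the inverse exists.
Extended Euclidean algorithm on (331, 24):
331 = 13 × 24 + 19  ⟹  19 = (1)·331 + (-13)·24
24 = 1 × 19 + 5  ⟹  5 = (-1)·331 + (14)·24
19 = 3 × 5 + 4  ⟹  4 = (4)·331 + (-55)·24
5 = 1 × 4 + 1  ⟹  1 = (-5)·331 + (69)·24
So (69)·24 ≡ 1 (mod 331), i.e. 24^(-1) ≡ 69 (mod 331).
Check: 24 × 69 = 1656 ≡ 1 (mod 331)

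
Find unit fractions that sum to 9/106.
1/12 + 1/636

Greedy algorithm:
9/106: ceiling(106/9) = 12, use 1/12
1/636: ceiling(636/1) = 636, use 1/636
Result: 9/106 = 1/12 + 1/636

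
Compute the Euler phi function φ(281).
280

281 = 281
φ(n) = n × ∏(1 - 1/p) for each prime p dividing n
φ(281) = 281 × (1 - 1/281) = 280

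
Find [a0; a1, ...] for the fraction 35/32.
[1; 10, 1, 2]

Euclidean algorithm steps:
35 = 1 × 32 + 3
32 = 10 × 3 + 2
3 = 1 × 2 + 1
2 = 2 × 1 + 0
Continued fraction: [1; 10, 1, 2]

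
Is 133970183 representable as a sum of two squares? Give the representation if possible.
Not possible

Factorization: 133970183 = 17 × 199^3
By Fermat: n is sum of two squares iff every prime p ≡ 3 (mod 4) appears to even power.
Prime(s) ≡ 3 (mod 4) with odd exponent: [(199, 3)]
Therefore 133970183 cannot be expressed as a² + b².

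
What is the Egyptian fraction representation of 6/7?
1/2 + 1/3 + 1/42

Greedy algorithm:
6/7: ceiling(7/6) = 2, use 1/2
5/14: ceiling(14/5) = 3, use 1/3
1/42: ceiling(42/1) = 42, use 1/42
Result: 6/7 = 1/2 + 1/3 + 1/42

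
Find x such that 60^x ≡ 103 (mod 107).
45

Baby-step giant-step with step n = ⌈√107⌉ = 11.
Baby steps 60^j mod 107 (j:value) for j=0..10: 0:1, 1:60, 2:69, 3:74, 4:53, 5:77, 6:19, 7:70, 8:27, 9:15, 10:44.
Giant-step multiplier: 60^(-11) ≡ 60^(106-11) = 60^95 ≡ 55 (mod 107).
Giant steps γ_i = 103·55^i mod 107: γ_0=103, γ_1=101, γ_2=98, γ_3=40, γ_4=60 (in table at j=1).
x = i·n + j = 4·11 + 1 = 45.
Check: 60^45 ≡ 103 (mod 107).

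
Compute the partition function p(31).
6842

p(n) counts ways to write n as a sum of positive integers (order ignored).
Euler's pentagonal recurrence: p(k) = p(k-1) + p(k-2) - p(k-5) - p(k-7) + p(k-12) + p(k-15) - ... (offsets j(3j∓1)/2, signs ++--, p(0)=1, p(<0)=0).
DP table for k = 0..30: p(0)=1, p(1)=1, p(2)=2, p(3)=3, p(4)=5, p(5)=7, p(6)=11, p(7)=15, p(8)=22, p(9)=30, p(10)=42, p(11)=56, p(12)=77, p(13)=101, p(14)=135, p(15)=176, p(16)=231, p(17)=297, p(18)=385, p(19)=490, p(20)=627, p(21)=792, p(22)=1002, p(23)=1255, p(24)=1575, p(25)=1958, p(26)=2436, p(27)=3010, p(28)=3718, p(29)=4565, p(30)=5604.
Final step: p(31) = p(30) + p(29) - p(26) - p(24) + p(19) + p(16) - p(9) - p(5)
= 5604 + 4565 - 2436 - 1575 + 490 + 231 - 30 - 7
= 6842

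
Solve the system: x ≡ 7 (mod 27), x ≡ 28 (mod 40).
628

Using Chinese Remainder Theorem:
M = 27 × 40 = 1080
M1 = 40, M2 = 27
y1 = 40^(-1) mod 27 = 25
y2 = 27^(-1) mod 40 = 3
x = (7×40×25 + 28×27×3) mod 1080 = 628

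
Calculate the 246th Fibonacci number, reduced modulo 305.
8

Matrix identity: Q^n = [[F_(n+1), F_n], [F_n, F_(n-1)]] with Q = [[1,1],[1,0]].
n = 246 = 11110110₂. Square-and-multiply, entries mod 305:
Q^1 = [[1,1],[1,0]]
Q^3 = (Q^1)²·Q = [[3,2],[2,1]]
Q^7 = (Q^3)²·Q = [[21,13],[13,8]]
Q^15 = (Q^7)²·Q = [[72,0],[0,72]]
Q^30 = (Q^15)² = [[304,0],[0,304]]
Q^61 = (Q^30)²·Q = [[1,1],[1,0]]
Q^123 = (Q^61)²·Q = [[3,2],[2,1]]
Q^246 = (Q^123)² = [[13,8],[8,5]]
F_246 mod 305 = Q^246[0][1] = 8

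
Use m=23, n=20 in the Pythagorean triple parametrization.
(129, 920, 929)

Euclid's formula: a = m² - n², b = 2mn, c = m² + n²
m = 23, n = 20
a = 23² - 20² = 529 - 400 = 129
b = 2 × 23 × 20 = 920
c = 23² + 20² = 529 + 400 = 929
Verification: 129² + 920² = 16641 + 846400 = 863041 = 929² ✓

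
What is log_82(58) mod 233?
220

Baby-step giant-step with step n = ⌈√233⌉ = 16.
Baby steps 82^j mod 233 (j:value) for j=0..15: 0:1, 1:82, 2:200, 3:90, 4:157, 5:59, 6:178, 7:150, 8:184, 9:176, 10:219, 11:17, 12:229, 13:138, 14:132, 15:106.
Giant-step multiplier: 82^(-16) ≡ 82^(232-16) = 82^216 ≡ 128 (mod 233).
Giant steps γ_i = 58·128^i mod 233: γ_0=58, γ_1=201, γ_2=98, γ_3=195, γ_4=29, γ_5=217, γ_6=49, γ_7=214, γ_8=131, γ_9=225, γ_10=141, γ_11=107, γ_12=182, γ_13=229 (in table at j=12).
x = i·n + j = 13·16 + 12 = 220.
Check: 82^220 ≡ 58 (mod 233).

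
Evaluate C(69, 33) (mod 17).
0

Using Lucas' theorem:
Write n=69 and k=33 in base 17:
n in base 17: [4, 1]
k in base 17: [1, 16]
C(69,33) mod 17 = ∏ C(n_i, k_i) mod 17
Digit binomials (mod 17): C(4,1) = 4; C(1,16) = 0 (k_i > n_i)
Product: 4 × 0 = 0 ≡ 0 (mod 17)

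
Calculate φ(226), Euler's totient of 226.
112

226 = 2 × 113
φ(n) = n × ∏(1 - 1/p) for each prime p dividing n
φ(226) = 226 × (1 - 1/2) × (1 - 1/113) = 112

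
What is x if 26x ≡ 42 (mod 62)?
x ≡ 4 (mod 31)

gcd(26, 62) = 2, which divides 42, so solutions exist.
Divide through by 2: 13x ≡ 21 (mod 31).
Find 13^(-1) mod 31 by the extended Euclidean algorithm:
31 = 2 × 13 + 5  ⟹  5 = (1)·31 + (-2)·13
13 = 2 × 5 + 3  ⟹  3 = (-2)·31 + (5)·13
5 = 1 × 3 + 2  ⟹  2 = (3)·31 + (-7)·13
3 = 1 × 2 + 1  ⟹  1 = (-5)·31 + (12)·13
So (12)·13 ≡ 1 (mod 31), i.e. 13^(-1) ≡ 12 (mod 31).
x ≡ 12 × 21 = 252 ≡ 4 (mod 31).
Check: 26 × 4 = 104 ≡ 42 (mod 62).
x ≡ 4 (mod 31), giving 2 solutions mod 62.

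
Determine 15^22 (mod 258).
15

Repeated squaring. Binary of 22 = 10110.
15^1 ≡ 15 (mod 258); 15^2 ≡ 225 (mod 258); 15^4 ≡ 57 (mod 258); 15^8 ≡ 153 (mod 258); 15^16 ≡ 189 (mod 258)
15^22 = 15^2 × 15^4 × 15^16 ≡ 15 (mod 258)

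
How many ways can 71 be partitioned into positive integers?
4697205

p(n) counts ways to write n as a sum of positive integers (order ignored).
Euler's pentagonal recurrence: p(k) = p(k-1) + p(k-2) - p(k-5) - p(k-7) + p(k-12) + p(k-15) - ... (offsets j(3j∓1)/2, signs ++--, p(0)=1, p(<0)=0).
DP table for k = 0..70: p(0)=1, p(1)=1, p(2)=2, p(3)=3, p(4)=5, p(5)=7, p(6)=11, p(7)=15, p(8)=22, p(9)=30, p(10)=42, p(11)=56, p(12)=77, p(13)=101, p(14)=135, p(15)=176, p(16)=231, p(17)=297, p(18)=385, p(19)=490, p(20)=627, p(21)=792, p(22)=1002, p(23)=1255, p(24)=1575, p(25)=1958, p(26)=2436, p(27)=3010, p(28)=3718, p(29)=4565, p(30)=5604, p(31)=6842, p(32)=8349, p(33)=10143, p(34)=12310, p(35)=14883, p(36)=17977, p(37)=21637, p(38)=26015, p(39)=31185, p(40)=37338, p(41)=44583, p(42)=53174, p(43)=63261, p(44)=75175, p(45)=89134, p(46)=105558, p(47)=124754, p(48)=147273, p(49)=173525, p(50)=204226, p(51)=239943, p(52)=281589, p(53)=329931, p(54)=386155, p(55)=451276, p(56)=526823, p(57)=614154, p(58)=715220, p(59)=831820, p(60)=966467, p(61)=1121505, p(62)=1300156, p(63)=1505499, p(64)=1741630, p(65)=2012558, p(66)=2323520, p(67)=2679689, p(68)=3087735, p(69)=3554345, p(70)=4087968.
Final step: p(71) = p(70) + p(69) - p(66) - p(64) + p(59) + p(56) - p(49) - p(45) + p(36) + p(31) - p(20) - p(14) + p(1)
= 4087968 + 3554345 - 2323520 - 1741630 + 831820 + 526823 - 173525 - 89134 + 17977 + 6842 - 627 - 135 + 1
= 4697205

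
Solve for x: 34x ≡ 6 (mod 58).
x ≡ 7 (mod 29)

gcd(34, 58) = 2, which divides 6, so solutions exist.
Divide through by 2: 17x ≡ 3 (mod 29).
Find 17^(-1) mod 29 by the extended Euclidean algorithm:
29 = 1 × 17 + 12  ⟹  12 = (1)·29 + (-1)·17
17 = 1 × 12 + 5  ⟹  5 = (-1)·29 + (2)·17
12 = 2 × 5 + 2  ⟹  2 = (3)·29 + (-5)·17
5 = 2 × 2 + 1  ⟹  1 = (-7)·29 + (12)·17
So (12)·17 ≡ 1 (mod 29), i.e. 17^(-1) ≡ 12 (mod 29).
x ≡ 12 × 3 = 36 ≡ 7 (mod 29).
Check: 34 × 7 = 238 ≡ 6 (mod 58).
x ≡ 7 (mod 29), giving 2 solutions mod 58.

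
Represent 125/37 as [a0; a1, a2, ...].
[3; 2, 1, 1, 1, 4]

Euclidean algorithm steps:
125 = 3 × 37 + 14
37 = 2 × 14 + 9
14 = 1 × 9 + 5
9 = 1 × 5 + 4
5 = 1 × 4 + 1
4 = 4 × 1 + 0
Continued fraction: [3; 2, 1, 1, 1, 4]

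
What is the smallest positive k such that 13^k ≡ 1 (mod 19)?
18

19 is prime, so ord(13) divides φ(19) = 18.
Divisors of 18: 1, 2, 3, 6, 9, 18.
Repeated squaring: 13^1 ≡ 13, 13^2 ≡ 17, 13^4 ≡ 4, 13^8 ≡ 16, 13^16 ≡ 9 (mod 19).
Test 13^d mod 19 for each divisor d in increasing order:
13^1 ≡ 13
13^2 ≡ 17
13^3 = 13^2·13^1 ≡ 12
13^6 = 13^4·13^2 ≡ 11
13^9 = 13^8·13^1 ≡ 18
13^18 = 13^16·13^2 ≡ 1  ← first divisor giving 1
The order is 18.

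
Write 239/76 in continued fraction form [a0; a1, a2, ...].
[3; 6, 1, 10]

Euclidean algorithm steps:
239 = 3 × 76 + 11
76 = 6 × 11 + 10
11 = 1 × 10 + 1
10 = 10 × 1 + 0
Continued fraction: [3; 6, 1, 10]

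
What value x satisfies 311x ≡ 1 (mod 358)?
99

gcd(311, 358) = 1, so the inverse exists.
Extended Euclidean algorithm on (358, 311):
358 = 1 × 311 + 47  ⟹  47 = (1)·358 + (-1)·311
311 = 6 × 47 + 29  ⟹  29 = (-6)·358 + (7)·311
47 = 1 × 29 + 18  ⟹  18 = (7)·358 + (-8)·311
29 = 1 × 18 + 11  ⟹  11 = (-13)·358 + (15)·311
18 = 1 × 11 + 7  ⟹  7 = (20)·358 + (-23)·311
11 = 1 × 7 + 4  ⟹  4 = (-33)·358 + (38)·311
7 = 1 × 4 + 3  ⟹  3 = (53)·358 + (-61)·311
4 = 1 × 3 + 1  ⟹  1 = (-86)·358 + (99)·311
So (99)·311 ≡ 1 (mod 358), i.e. 311^(-1) ≡ 99 (mod 358).
Check: 311 × 99 = 30789 ≡ 1 (mod 358)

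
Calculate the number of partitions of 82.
20506255

p(n) counts ways to write n as a sum of positive integers (order ignored).
Euler's pentagonal recurrence: p(k) = p(k-1) + p(k-2) - p(k-5) - p(k-7) + p(k-12) + p(k-15) - ... (offsets j(3j∓1)/2, signs ++--, p(0)=1, p(<0)=0).
DP table for k = 0..81: p(0)=1, p(1)=1, p(2)=2, p(3)=3, p(4)=5, p(5)=7, p(6)=11, p(7)=15, p(8)=22, p(9)=30, p(10)=42, p(11)=56, p(12)=77, p(13)=101, p(14)=135, p(15)=176, p(16)=231, p(17)=297, p(18)=385, p(19)=490, p(20)=627, p(21)=792, p(22)=1002, p(23)=1255, p(24)=1575, p(25)=1958, p(26)=2436, p(27)=3010, p(28)=3718, p(29)=4565, p(30)=5604, p(31)=6842, p(32)=8349, p(33)=10143, p(34)=12310, p(35)=14883, p(36)=17977, p(37)=21637, p(38)=26015, p(39)=31185, p(40)=37338, p(41)=44583, p(42)=53174, p(43)=63261, p(44)=75175, p(45)=89134, p(46)=105558, p(47)=124754, p(48)=147273, p(49)=173525, p(50)=204226, p(51)=239943, p(52)=281589, p(53)=329931, p(54)=386155, p(55)=451276, p(56)=526823, p(57)=614154, p(58)=715220, p(59)=831820, p(60)=966467, p(61)=1121505, p(62)=1300156, p(63)=1505499, p(64)=1741630, p(65)=2012558, p(66)=2323520, p(67)=2679689, p(68)=3087735, p(69)=3554345, p(70)=4087968, p(71)=4697205, p(72)=5392783, p(73)=6185689, p(74)=7089500, p(75)=8118264, p(76)=9289091, p(77)=10619863, p(78)=12132164, p(79)=13848650, p(80)=15796476, p(81)=18004327.
Final step: p(82) = p(81) + p(80) - p(77) - p(75) + p(70) + p(67) - p(60) - p(56) + p(47) + p(42) - p(31) - p(25) + p(12) + p(5)
= 18004327 + 15796476 - 10619863 - 8118264 + 4087968 + 2679689 - 966467 - 526823 + 124754 + 53174 - 6842 - 1958 + 77 + 7
= 20506255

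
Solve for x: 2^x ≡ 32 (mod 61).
5

Baby-step giant-step with step n = ⌈√61⌉ = 8.
Baby steps 2^j mod 61 (j:value) for j=0..7: 0:1, 1:2, 2:4, 3:8, 4:16, 5:32, 6:3, 7:6.
h = 32 is already in the table at j=5, so x = 5.
Check: 2^5 ≡ 32 (mod 61).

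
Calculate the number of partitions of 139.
13610949895

p(n) counts ways to write n as a sum of positive integers (order ignored).
Euler's pentagonal recurrence: p(k) = p(k-1) + p(k-2) - p(k-5) - p(k-7) + p(k-12) + p(k-15) - ... (offsets j(3j∓1)/2, signs ++--, p(0)=1, p(<0)=0).
DP table for k = 0..138: p(0)=1, p(1)=1, p(2)=2, p(3)=3, p(4)=5, p(5)=7, p(6)=11, p(7)=15, p(8)=22, p(9)=30, p(10)=42, p(11)=56, p(12)=77, p(13)=101, p(14)=135, p(15)=176, p(16)=231, p(17)=297, p(18)=385, p(19)=490, p(20)=627, p(21)=792, p(22)=1002, p(23)=1255, p(24)=1575, p(25)=1958, p(26)=2436, p(27)=3010, p(28)=3718, p(29)=4565, p(30)=5604, p(31)=6842, p(32)=8349, p(33)=10143, p(34)=12310, p(35)=14883, p(36)=17977, p(37)=21637, p(38)=26015, p(39)=31185, p(40)=37338, p(41)=44583, p(42)=53174, p(43)=63261, p(44)=75175, p(45)=89134, p(46)=105558, p(47)=124754, p(48)=147273, p(49)=173525, p(50)=204226, p(51)=239943, p(52)=281589, p(53)=329931, p(54)=386155, p(55)=451276, p(56)=526823, p(57)=614154, p(58)=715220, p(59)=831820, p(60)=966467, p(61)=1121505, p(62)=1300156, p(63)=1505499, p(64)=1741630, p(65)=2012558, p(66)=2323520, p(67)=2679689, p(68)=3087735, p(69)=3554345, p(70)=4087968, p(71)=4697205, p(72)=5392783, p(73)=6185689, p(74)=7089500, p(75)=8118264, p(76)=9289091, p(77)=10619863, p(78)=12132164, p(79)=13848650, p(80)=15796476, p(81)=18004327, p(82)=20506255, p(83)=23338469, p(84)=26543660, p(85)=30167357, p(86)=34262962, p(87)=38887673, p(88)=44108109, p(89)=49995925, p(90)=56634173, p(91)=64112359, p(92)=72533807, p(93)=82010177, p(94)=92669720, p(95)=104651419, p(96)=118114304, p(97)=133230930, p(98)=150198136, p(99)=169229875, p(100)=190569292, p(101)=214481126, p(102)=241265379, p(103)=271248950, p(104)=304801365, p(105)=342325709, p(106)=384276336, p(107)=431149389, p(108)=483502844, p(109)=541946240, p(110)=607163746, p(111)=679903203, p(112)=761002156, p(113)=851376628, p(114)=952050665, p(115)=1064144451, p(116)=1188908248, p(117)=1327710076, p(118)=1482074143, p(119)=1653668665, p(120)=1844349560, p(121)=2056148051, p(122)=2291320912, p(123)=2552338241, p(124)=2841940500, p(125)=3163127352, p(126)=3519222692, p(127)=3913864295, p(128)=4351078600, p(129)=4835271870, p(130)=5371315400, p(131)=5964539504, p(132)=6620830889, p(133)=7346629512, p(134)=8149040695, p(135)=9035836076, p(136)=10015581680, p(137)=11097645016, p(138)=12292341831.
Final step: p(139) = p(138) + p(137) - p(134) - p(132) + p(127) + p(124) - p(117) - p(113) + p(104) + p(99) - p(88) - p(82) + p(69) + p(62) - p(47) - p(39) + p(22) + p(13)
= 12292341831 + 11097645016 - 8149040695 - 6620830889 + 3913864295 + 2841940500 - 1327710076 - 851376628 + 304801365 + 169229875 - 44108109 - 20506255 + 3554345 + 1300156 - 124754 - 31185 + 1002 + 101
= 13610949895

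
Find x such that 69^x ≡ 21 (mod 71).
57

Baby-step giant-step with step n = ⌈√71⌉ = 9.
Baby steps 69^j mod 71 (j:value) for j=0..8: 0:1, 1:69, 2:4, 3:63, 4:16, 5:39, 6:64, 7:14, 8:43.
Giant-step multiplier: 69^(-9) ≡ 69^(70-9) = 69^61 ≡ 52 (mod 71).
Giant steps γ_i = 21·52^i mod 71: γ_0=21, γ_1=27, γ_2=55, γ_3=20, γ_4=46, γ_5=49, γ_6=63 (in table at j=3).
x = i·n + j = 6·9 + 3 = 57.
Check: 69^57 ≡ 21 (mod 71).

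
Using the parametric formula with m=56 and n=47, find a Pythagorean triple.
(927, 5264, 5345)

Euclid's formula: a = m² - n², b = 2mn, c = m² + n²
m = 56, n = 47
a = 56² - 47² = 3136 - 2209 = 927
b = 2 × 56 × 47 = 5264
c = 56² + 47² = 3136 + 2209 = 5345
Verification: 927² + 5264² = 859329 + 27709696 = 28569025 = 5345² ✓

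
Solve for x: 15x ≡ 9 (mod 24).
x ≡ 7 (mod 8)

gcd(15, 24) = 3, which divides 9, so solutions exist.
Divide through by 3: 5x ≡ 3 (mod 8).
Find 5^(-1) mod 8 by the extended Euclidean algorithm:
8 = 1 × 5 + 3  ⟹  3 = (1)·8 + (-1)·5
5 = 1 × 3 + 2  ⟹  2 = (-1)·8 + (2)·5
3 = 1 × 2 + 1  ⟹  1 = (2)·8 + (-3)·5
So (-3)·5 ≡ 1 (mod 8), i.e. 5^(-1) ≡ -3 ≡ 5 (mod 8).
x ≡ 5 × 3 = 15 ≡ 7 (mod 8).
Check: 15 × 7 = 105 ≡ 9 (mod 24).
x ≡ 7 (mod 8), giving 3 solutions mod 24.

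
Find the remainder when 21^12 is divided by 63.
0

Repeated squaring. Binary of 12 = 1100.
21^1 ≡ 21 (mod 63); 21^2 ≡ 0 (mod 63); 21^4 ≡ 0 (mod 63); 21^8 ≡ 0 (mod 63)
21^12 = 21^4 × 21^8 ≡ 0 (mod 63)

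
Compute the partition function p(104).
304801365

p(n) counts ways to write n as a sum of positive integers (order ignored).
Euler's pentagonal recurrence: p(k) = p(k-1) + p(k-2) - p(k-5) - p(k-7) + p(k-12) + p(k-15) - ... (offsets j(3j∓1)/2, signs ++--, p(0)=1, p(<0)=0).
DP table for k = 0..103: p(0)=1, p(1)=1, p(2)=2, p(3)=3, p(4)=5, p(5)=7, p(6)=11, p(7)=15, p(8)=22, p(9)=30, p(10)=42, p(11)=56, p(12)=77, p(13)=101, p(14)=135, p(15)=176, p(16)=231, p(17)=297, p(18)=385, p(19)=490, p(20)=627, p(21)=792, p(22)=1002, p(23)=1255, p(24)=1575, p(25)=1958, p(26)=2436, p(27)=3010, p(28)=3718, p(29)=4565, p(30)=5604, p(31)=6842, p(32)=8349, p(33)=10143, p(34)=12310, p(35)=14883, p(36)=17977, p(37)=21637, p(38)=26015, p(39)=31185, p(40)=37338, p(41)=44583, p(42)=53174, p(43)=63261, p(44)=75175, p(45)=89134, p(46)=105558, p(47)=124754, p(48)=147273, p(49)=173525, p(50)=204226, p(51)=239943, p(52)=281589, p(53)=329931, p(54)=386155, p(55)=451276, p(56)=526823, p(57)=614154, p(58)=715220, p(59)=831820, p(60)=966467, p(61)=1121505, p(62)=1300156, p(63)=1505499, p(64)=1741630, p(65)=2012558, p(66)=2323520, p(67)=2679689, p(68)=3087735, p(69)=3554345, p(70)=4087968, p(71)=4697205, p(72)=5392783, p(73)=6185689, p(74)=7089500, p(75)=8118264, p(76)=9289091, p(77)=10619863, p(78)=12132164, p(79)=13848650, p(80)=15796476, p(81)=18004327, p(82)=20506255, p(83)=23338469, p(84)=26543660, p(85)=30167357, p(86)=34262962, p(87)=38887673, p(88)=44108109, p(89)=49995925, p(90)=56634173, p(91)=64112359, p(92)=72533807, p(93)=82010177, p(94)=92669720, p(95)=104651419, p(96)=118114304, p(97)=133230930, p(98)=150198136, p(99)=169229875, p(100)=190569292, p(101)=214481126, p(102)=241265379, p(103)=271248950.
Final step: p(104) = p(103) + p(102) - p(99) - p(97) + p(92) + p(89) - p(82) - p(78) + p(69) + p(64) - p(53) - p(47) + p(34) + p(27) - p(12) - p(4)
= 271248950 + 241265379 - 169229875 - 133230930 + 72533807 + 49995925 - 20506255 - 12132164 + 3554345 + 1741630 - 329931 - 124754 + 12310 + 3010 - 77 - 5
= 304801365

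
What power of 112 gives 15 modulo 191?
18

Baby-step giant-step with step n = ⌈√191⌉ = 14.
Baby steps 112^j mod 191 (j:value) for j=0..13: 0:1, 1:112, 2:129, 3:123, 4:24, 5:14, 6:40, 7:87, 8:3, 9:145, 10:5, 11:178, 12:72, 13:42.
Giant-step multiplier: 112^(-14) ≡ 112^(190-14) = 112^176 ≡ 78 (mod 191).
Giant steps γ_i = 15·78^i mod 191: γ_0=15, γ_1=24 (in table at j=4).
x = i·n + j = 1·14 + 4 = 18.
Check: 112^18 ≡ 15 (mod 191).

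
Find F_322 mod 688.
311

Matrix identity: Q^n = [[F_(n+1), F_n], [F_n, F_(n-1)]] with Q = [[1,1],[1,0]].
n = 322 = 101000010₂. Square-and-multiply, entries mod 688:
Q^1 = [[1,1],[1,0]]
Q^2 = (Q^1)² = [[2,1],[1,1]]
Q^5 = (Q^2)²·Q = [[8,5],[5,3]]
Q^10 = (Q^5)² = [[89,55],[55,34]]
Q^20 = (Q^10)² = [[626,573],[573,53]]
Q^40 = (Q^20)² = [[557,347],[347,210]]
Q^80 = (Q^40)² = [[658,581],[581,77]]
Q^161 = (Q^80)²·Q = [[440,653],[653,475]]
Q^322 = (Q^161)² = [[121,311],[311,498]]
F_322 mod 688 = Q^322[0][1] = 311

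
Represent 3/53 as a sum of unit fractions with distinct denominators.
1/18 + 1/954

Greedy algorithm:
3/53: ceiling(53/3) = 18, use 1/18
1/954: ceiling(954/1) = 954, use 1/954
Result: 3/53 = 1/18 + 1/954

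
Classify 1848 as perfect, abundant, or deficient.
abundant

Proper divisors of 1848: sum = 1 + 2 + 3 + 4 + 6 + 7 + 8 + 11 + ... + 308 + 462 + 616 + 924 (31 divisors) = 3912
Since 3912 > 1848, 1848 is abundant.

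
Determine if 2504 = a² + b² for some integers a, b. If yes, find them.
2² + 50² (a=2, b=50)

Factorization: 2504 = 2^3 × 313
By Fermat: n is sum of two squares iff every prime p ≡ 3 (mod 4) appears to even power.
All primes ≡ 3 (mod 4) appear to even power.
Search a = 0, 1, 2, … for 2504 - a² a perfect square: first hit at a = 2: 2504 - 4 = 2500 = 50².
2504 = 2² + 50² = 4 + 2500 ✓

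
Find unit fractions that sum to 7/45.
1/7 + 1/79 + 1/24885

Greedy algorithm:
7/45: ceiling(45/7) = 7, use 1/7
4/315: ceiling(315/4) = 79, use 1/79
1/24885: ceiling(24885/1) = 24885, use 1/24885
Result: 7/45 = 1/7 + 1/79 + 1/24885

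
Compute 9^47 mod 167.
127

Repeated squaring. Binary of 47 = 101111.
9^1 ≡ 9 (mod 167); 9^2 ≡ 81 (mod 167); 9^4 ≡ 48 (mod 167); 9^8 ≡ 133 (mod 167); 9^16 ≡ 154 (mod 167); 9^32 ≡ 2 (mod 167)
9^47 = 9^1 × 9^2 × 9^4 × 9^8 × 9^32 ≡ 127 (mod 167)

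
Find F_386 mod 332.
289

Matrix identity: Q^n = [[F_(n+1), F_n], [F_n, F_(n-1)]] with Q = [[1,1],[1,0]].
n = 386 = 110000010₂. Square-and-multiply, entries mod 332:
Q^1 = [[1,1],[1,0]]
Q^3 = (Q^1)²·Q = [[3,2],[2,1]]
Q^6 = (Q^3)² = [[13,8],[8,5]]
Q^12 = (Q^6)² = [[233,144],[144,89]]
Q^24 = (Q^12)² = [[325,220],[220,105]]
Q^48 = (Q^24)² = [[309,312],[312,329]]
Q^96 = (Q^48)² = [[265,188],[188,77]]
Q^193 = (Q^96)²·Q = [[213,325],[325,220]]
Q^386 = (Q^193)² = [[266,289],[289,309]]
F_386 mod 332 = Q^386[0][1] = 289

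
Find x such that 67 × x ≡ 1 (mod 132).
67

gcd(67, 132) = 1, so the inverse exists.
Extended Euclidean algorithm on (132, 67):
132 = 1 × 67 + 65  ⟹  65 = (1)·132 + (-1)·67
67 = 1 × 65 + 2  ⟹  2 = (-1)·132 + (2)·67
65 = 32 × 2 + 1  ⟹  1 = (33)·132 + (-65)·67
So (-65)·67 ≡ 1 (mod 132), i.e. 67^(-1) ≡ -65 ≡ 67 (mod 132).
Check: 67 × 67 = 4489 ≡ 1 (mod 132)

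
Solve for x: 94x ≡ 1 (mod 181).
52

gcd(94, 181) = 1, so the inverse exists.
Extended Euclidean algorithm on (181, 94):
181 = 1 × 94 + 87  ⟹  87 = (1)·181 + (-1)·94
94 = 1 × 87 + 7  ⟹  7 = (-1)·181 + (2)·94
87 = 12 × 7 + 3  ⟹  3 = (13)·181 + (-25)·94
7 = 2 × 3 + 1  ⟹  1 = (-27)·181 + (52)·94
So (52)·94 ≡ 1 (mod 181), i.e. 94^(-1) ≡ 52 (mod 181).
Check: 94 × 52 = 4888 ≡ 1 (mod 181)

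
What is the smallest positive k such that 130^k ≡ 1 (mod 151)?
150

151 is prime, so ord(130) divides φ(151) = 150.
Divisors of 150: 1, 2, 3, 5, 6, 10, 15, 25, 30, 50, 75, 150.
Repeated squaring: 130^1 ≡ 130, 130^2 ≡ 139, 130^4 ≡ 144, 130^8 ≡ 49, 130^16 ≡ 136, 130^32 ≡ 74, 130^64 ≡ 40, 130^128 ≡ 90 (mod 151).
Test 130^d mod 151 for each divisor d in increasing order:
130^1 ≡ 130
130^2 ≡ 139
130^3 = 130^2·130^1 ≡ 101
130^5 = 130^4·130^1 ≡ 147
130^6 = 130^4·130^2 ≡ 84
130^10 = 130^8·130^2 ≡ 16
130^15 = 130^8·130^4·130^2·130^1 ≡ 87
130^25 = 130^16·130^8·130^1 ≡ 33
130^30 = 130^16·130^8·130^4·130^2 ≡ 19
130^50 = 130^32·130^16·130^2 ≡ 32
130^75 = 130^64·130^8·130^2·130^1 ≡ 150
130^150 = 130^128·130^16·130^4·130^2 ≡ 1  ← first divisor giving 1
The order is 150.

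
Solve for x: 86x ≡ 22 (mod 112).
x ≡ 25 (mod 56)

gcd(86, 112) = 2, which divides 22, so solutions exist.
Divide through by 2: 43x ≡ 11 (mod 56).
Find 43^(-1) mod 56 by the extended Euclidean algorithm:
56 = 1 × 43 + 13  ⟹  13 = (1)·56 + (-1)·43
43 = 3 × 13 + 4  ⟹  4 = (-3)·56 + (4)·43
13 = 3 × 4 + 1  ⟹  1 = (10)·56 + (-13)·43
So (-13)·43 ≡ 1 (mod 56), i.e. 43^(-1) ≡ -13 ≡ 43 (mod 56).
x ≡ 43 × 11 = 473 ≡ 25 (mod 56).
Check: 86 × 25 = 2150 ≡ 22 (mod 112).
x ≡ 25 (mod 56), giving 2 solutions mod 112.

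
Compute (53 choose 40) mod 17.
0

Using Lucas' theorem:
Write n=53 and k=40 in base 17:
n in base 17: [3, 2]
k in base 17: [2, 6]
C(53,40) mod 17 = ∏ C(n_i, k_i) mod 17
Digit binomials (mod 17): C(3,2) = 3; C(2,6) = 0 (k_i > n_i)
Product: 3 × 0 = 0 ≡ 0 (mod 17)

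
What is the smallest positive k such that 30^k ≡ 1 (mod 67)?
6

67 is prime, so ord(30) divides φ(67) = 66.
Divisors of 66: 1, 2, 3, 6, 11, 22, 33, 66.
Repeated squaring: 30^1 ≡ 30, 30^2 ≡ 29, 30^4 ≡ 37, 30^8 ≡ 29, 30^16 ≡ 37, 30^32 ≡ 29, 30^64 ≡ 37 (mod 67).
Test 30^d mod 67 for each divisor d in increasing order:
30^1 ≡ 30
30^2 ≡ 29
30^3 = 30^2·30^1 ≡ 66
30^6 = 30^4·30^2 ≡ 1  ← first divisor giving 1
The order is 6.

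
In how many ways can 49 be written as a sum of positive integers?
173525

p(n) counts ways to write n as a sum of positive integers (order ignored).
Euler's pentagonal recurrence: p(k) = p(k-1) + p(k-2) - p(k-5) - p(k-7) + p(k-12) + p(k-15) - ... (offsets j(3j∓1)/2, signs ++--, p(0)=1, p(<0)=0).
DP table for k = 0..48: p(0)=1, p(1)=1, p(2)=2, p(3)=3, p(4)=5, p(5)=7, p(6)=11, p(7)=15, p(8)=22, p(9)=30, p(10)=42, p(11)=56, p(12)=77, p(13)=101, p(14)=135, p(15)=176, p(16)=231, p(17)=297, p(18)=385, p(19)=490, p(20)=627, p(21)=792, p(22)=1002, p(23)=1255, p(24)=1575, p(25)=1958, p(26)=2436, p(27)=3010, p(28)=3718, p(29)=4565, p(30)=5604, p(31)=6842, p(32)=8349, p(33)=10143, p(34)=12310, p(35)=14883, p(36)=17977, p(37)=21637, p(38)=26015, p(39)=31185, p(40)=37338, p(41)=44583, p(42)=53174, p(43)=63261, p(44)=75175, p(45)=89134, p(46)=105558, p(47)=124754, p(48)=147273.
Final step: p(49) = p(48) + p(47) - p(44) - p(42) + p(37) + p(34) - p(27) - p(23) + p(14) + p(9)
= 147273 + 124754 - 75175 - 53174 + 21637 + 12310 - 3010 - 1255 + 135 + 30
= 173525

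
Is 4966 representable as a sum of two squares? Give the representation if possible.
Not possible

Factorization: 4966 = 2 × 13 × 191
By Fermat: n is sum of two squares iff every prime p ≡ 3 (mod 4) appears to even power.
Prime(s) ≡ 3 (mod 4) with odd exponent: [(191, 1)]
Therefore 4966 cannot be expressed as a² + b².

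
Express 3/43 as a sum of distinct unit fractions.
1/15 + 1/323 + 1/208335

Greedy algorithm:
3/43: ceiling(43/3) = 15, use 1/15
2/645: ceiling(645/2) = 323, use 1/323
1/208335: ceiling(208335/1) = 208335, use 1/208335
Result: 3/43 = 1/15 + 1/323 + 1/208335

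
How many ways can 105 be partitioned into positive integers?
342325709

p(n) counts ways to write n as a sum of positive integers (order ignored).
Euler's pentagonal recurrence: p(k) = p(k-1) + p(k-2) - p(k-5) - p(k-7) + p(k-12) + p(k-15) - ... (offsets j(3j∓1)/2, signs ++--, p(0)=1, p(<0)=0).
DP table for k = 0..104: p(0)=1, p(1)=1, p(2)=2, p(3)=3, p(4)=5, p(5)=7, p(6)=11, p(7)=15, p(8)=22, p(9)=30, p(10)=42, p(11)=56, p(12)=77, p(13)=101, p(14)=135, p(15)=176, p(16)=231, p(17)=297, p(18)=385, p(19)=490, p(20)=627, p(21)=792, p(22)=1002, p(23)=1255, p(24)=1575, p(25)=1958, p(26)=2436, p(27)=3010, p(28)=3718, p(29)=4565, p(30)=5604, p(31)=6842, p(32)=8349, p(33)=10143, p(34)=12310, p(35)=14883, p(36)=17977, p(37)=21637, p(38)=26015, p(39)=31185, p(40)=37338, p(41)=44583, p(42)=53174, p(43)=63261, p(44)=75175, p(45)=89134, p(46)=105558, p(47)=124754, p(48)=147273, p(49)=173525, p(50)=204226, p(51)=239943, p(52)=281589, p(53)=329931, p(54)=386155, p(55)=451276, p(56)=526823, p(57)=614154, p(58)=715220, p(59)=831820, p(60)=966467, p(61)=1121505, p(62)=1300156, p(63)=1505499, p(64)=1741630, p(65)=2012558, p(66)=2323520, p(67)=2679689, p(68)=3087735, p(69)=3554345, p(70)=4087968, p(71)=4697205, p(72)=5392783, p(73)=6185689, p(74)=7089500, p(75)=8118264, p(76)=9289091, p(77)=10619863, p(78)=12132164, p(79)=13848650, p(80)=15796476, p(81)=18004327, p(82)=20506255, p(83)=23338469, p(84)=26543660, p(85)=30167357, p(86)=34262962, p(87)=38887673, p(88)=44108109, p(89)=49995925, p(90)=56634173, p(91)=64112359, p(92)=72533807, p(93)=82010177, p(94)=92669720, p(95)=104651419, p(96)=118114304, p(97)=133230930, p(98)=150198136, p(99)=169229875, p(100)=190569292, p(101)=214481126, p(102)=241265379, p(103)=271248950, p(104)=304801365.
Final step: p(105) = p(104) + p(103) - p(100) - p(98) + p(93) + p(90) - p(83) - p(79) + p(70) + p(65) - p(54) - p(48) + p(35) + p(28) - p(13) - p(5)
= 304801365 + 271248950 - 190569292 - 150198136 + 82010177 + 56634173 - 23338469 - 13848650 + 4087968 + 2012558 - 386155 - 147273 + 14883 + 3718 - 101 - 7
= 342325709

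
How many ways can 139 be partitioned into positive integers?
13610949895

p(n) counts ways to write n as a sum of positive integers (order ignored).
Euler's pentagonal recurrence: p(k) = p(k-1) + p(k-2) - p(k-5) - p(k-7) + p(k-12) + p(k-15) - ... (offsets j(3j∓1)/2, signs ++--, p(0)=1, p(<0)=0).
DP table for k = 0..138: p(0)=1, p(1)=1, p(2)=2, p(3)=3, p(4)=5, p(5)=7, p(6)=11, p(7)=15, p(8)=22, p(9)=30, p(10)=42, p(11)=56, p(12)=77, p(13)=101, p(14)=135, p(15)=176, p(16)=231, p(17)=297, p(18)=385, p(19)=490, p(20)=627, p(21)=792, p(22)=1002, p(23)=1255, p(24)=1575, p(25)=1958, p(26)=2436, p(27)=3010, p(28)=3718, p(29)=4565, p(30)=5604, p(31)=6842, p(32)=8349, p(33)=10143, p(34)=12310, p(35)=14883, p(36)=17977, p(37)=21637, p(38)=26015, p(39)=31185, p(40)=37338, p(41)=44583, p(42)=53174, p(43)=63261, p(44)=75175, p(45)=89134, p(46)=105558, p(47)=124754, p(48)=147273, p(49)=173525, p(50)=204226, p(51)=239943, p(52)=281589, p(53)=329931, p(54)=386155, p(55)=451276, p(56)=526823, p(57)=614154, p(58)=715220, p(59)=831820, p(60)=966467, p(61)=1121505, p(62)=1300156, p(63)=1505499, p(64)=1741630, p(65)=2012558, p(66)=2323520, p(67)=2679689, p(68)=3087735, p(69)=3554345, p(70)=4087968, p(71)=4697205, p(72)=5392783, p(73)=6185689, p(74)=7089500, p(75)=8118264, p(76)=9289091, p(77)=10619863, p(78)=12132164, p(79)=13848650, p(80)=15796476, p(81)=18004327, p(82)=20506255, p(83)=23338469, p(84)=26543660, p(85)=30167357, p(86)=34262962, p(87)=38887673, p(88)=44108109, p(89)=49995925, p(90)=56634173, p(91)=64112359, p(92)=72533807, p(93)=82010177, p(94)=92669720, p(95)=104651419, p(96)=118114304, p(97)=133230930, p(98)=150198136, p(99)=169229875, p(100)=190569292, p(101)=214481126, p(102)=241265379, p(103)=271248950, p(104)=304801365, p(105)=342325709, p(106)=384276336, p(107)=431149389, p(108)=483502844, p(109)=541946240, p(110)=607163746, p(111)=679903203, p(112)=761002156, p(113)=851376628, p(114)=952050665, p(115)=1064144451, p(116)=1188908248, p(117)=1327710076, p(118)=1482074143, p(119)=1653668665, p(120)=1844349560, p(121)=2056148051, p(122)=2291320912, p(123)=2552338241, p(124)=2841940500, p(125)=3163127352, p(126)=3519222692, p(127)=3913864295, p(128)=4351078600, p(129)=4835271870, p(130)=5371315400, p(131)=5964539504, p(132)=6620830889, p(133)=7346629512, p(134)=8149040695, p(135)=9035836076, p(136)=10015581680, p(137)=11097645016, p(138)=12292341831.
Final step: p(139) = p(138) + p(137) - p(134) - p(132) + p(127) + p(124) - p(117) - p(113) + p(104) + p(99) - p(88) - p(82) + p(69) + p(62) - p(47) - p(39) + p(22) + p(13)
= 12292341831 + 11097645016 - 8149040695 - 6620830889 + 3913864295 + 2841940500 - 1327710076 - 851376628 + 304801365 + 169229875 - 44108109 - 20506255 + 3554345 + 1300156 - 124754 - 31185 + 1002 + 101
= 13610949895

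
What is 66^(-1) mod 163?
42

gcd(66, 163) = 1, so the inverse exists.
Extended Euclidean algorithm on (163, 66):
163 = 2 × 66 + 31  ⟹  31 = (1)·163 + (-2)·66
66 = 2 × 31 + 4  ⟹  4 = (-2)·163 + (5)·66
31 = 7 × 4 + 3  ⟹  3 = (15)·163 + (-37)·66
4 = 1 × 3 + 1  ⟹  1 = (-17)·163 + (42)·66
So (42)·66 ≡ 1 (mod 163), i.e. 66^(-1) ≡ 42 (mod 163).
Check: 66 × 42 = 2772 ≡ 1 (mod 163)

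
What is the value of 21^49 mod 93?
75

Repeated squaring. Binary of 49 = 110001.
21^1 ≡ 21 (mod 93); 21^2 ≡ 69 (mod 93); 21^4 ≡ 18 (mod 93); 21^8 ≡ 45 (mod 93); 21^16 ≡ 72 (mod 93); 21^32 ≡ 69 (mod 93)
21^49 = 21^1 × 21^16 × 21^32 ≡ 75 (mod 93)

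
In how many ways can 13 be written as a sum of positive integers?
101

p(n) counts ways to write n as a sum of positive integers (order ignored).
Euler's pentagonal recurrence: p(k) = p(k-1) + p(k-2) - p(k-5) - p(k-7) + p(k-12) + p(k-15) - ... (offsets j(3j∓1)/2, signs ++--, p(0)=1, p(<0)=0).
DP table for k = 0..12: p(0)=1, p(1)=1, p(2)=2, p(3)=3, p(4)=5, p(5)=7, p(6)=11, p(7)=15, p(8)=22, p(9)=30, p(10)=42, p(11)=56, p(12)=77.
Final step: p(13) = p(12) + p(11) - p(8) - p(6) + p(1)
= 77 + 56 - 22 - 11 + 1
= 101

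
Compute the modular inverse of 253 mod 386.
267

gcd(253, 386) = 1, so the inverse exists.
Extended Euclidean algorithm on (386, 253):
386 = 1 × 253 + 133  ⟹  133 = (1)·386 + (-1)·253
253 = 1 × 133 + 120  ⟹  120 = (-1)·386 + (2)·253
133 = 1 × 120 + 13  ⟹  13 = (2)·386 + (-3)·253
120 = 9 × 13 + 3  ⟹  3 = (-19)·386 + (29)·253
13 = 4 × 3 + 1  ⟹  1 = (78)·386 + (-119)·253
So (-119)·253 ≡ 1 (mod 386), i.e. 253^(-1) ≡ -119 ≡ 267 (mod 386).
Check: 253 × 267 = 67551 ≡ 1 (mod 386)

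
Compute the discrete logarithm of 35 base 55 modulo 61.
23

Baby-step giant-step with step n = ⌈√61⌉ = 8.
Baby steps 55^j mod 61 (j:value) for j=0..7: 0:1, 1:55, 2:36, 3:28, 4:15, 5:32, 6:52, 7:54.
Giant-step multiplier: 55^(-8) ≡ 55^(60-8) = 55^52 ≡ 16 (mod 61).
Giant steps γ_i = 35·16^i mod 61: γ_0=35, γ_1=11, γ_2=54 (in table at j=7).
x = i·n + j = 2·8 + 7 = 23.
Check: 55^23 ≡ 35 (mod 61).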